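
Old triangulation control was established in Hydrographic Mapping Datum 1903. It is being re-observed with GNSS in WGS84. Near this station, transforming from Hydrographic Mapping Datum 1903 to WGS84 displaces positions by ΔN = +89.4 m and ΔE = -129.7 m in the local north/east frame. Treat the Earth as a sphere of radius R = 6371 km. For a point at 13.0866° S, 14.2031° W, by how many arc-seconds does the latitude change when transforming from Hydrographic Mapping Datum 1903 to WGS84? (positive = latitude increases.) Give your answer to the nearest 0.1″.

Δφ = 2.9″

On a sphere of radius R, 1 rad of latitude = R, so Δφ = ΔN / R = 89.4 / 6371000 = 1.4032e-05 rad = 2.894″.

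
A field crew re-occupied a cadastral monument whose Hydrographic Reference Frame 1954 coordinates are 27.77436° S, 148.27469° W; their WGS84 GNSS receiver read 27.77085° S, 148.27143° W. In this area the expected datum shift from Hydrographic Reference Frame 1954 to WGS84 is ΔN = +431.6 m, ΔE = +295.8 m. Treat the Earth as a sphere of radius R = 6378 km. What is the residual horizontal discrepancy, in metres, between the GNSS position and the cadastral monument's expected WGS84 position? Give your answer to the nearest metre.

48 m

Observed coordinate differences: Δφ = +0.00351°, Δλ = +0.00326°.
Converting to metres (1° lat = 111317 m, cos φ = 0.884790): observed ΔN = 390.7 m, observed ΔE = 321.1 m.
Subtracting the expected shift leaves a residual of 390.7 − (431.6) = -40.9 m north and 321.1 − (295.8) = 25.3 m east.
Residual distance = √((-40.9)² + 25.3²) = 48.1 m.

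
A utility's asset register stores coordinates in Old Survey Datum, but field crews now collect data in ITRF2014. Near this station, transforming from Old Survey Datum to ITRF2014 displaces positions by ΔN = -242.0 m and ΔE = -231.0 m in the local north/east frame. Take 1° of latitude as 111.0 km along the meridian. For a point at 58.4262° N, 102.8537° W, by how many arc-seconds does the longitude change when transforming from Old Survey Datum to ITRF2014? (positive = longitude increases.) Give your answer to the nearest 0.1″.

Δλ = -14.3″

At latitude 58.4262°, cos φ = 0.523596.
1° of longitude at this latitude = 111.0 × cos φ = 58.12 km, so Δλ = -231.0 / 58119.2 = -0.0039746° = -14.309″.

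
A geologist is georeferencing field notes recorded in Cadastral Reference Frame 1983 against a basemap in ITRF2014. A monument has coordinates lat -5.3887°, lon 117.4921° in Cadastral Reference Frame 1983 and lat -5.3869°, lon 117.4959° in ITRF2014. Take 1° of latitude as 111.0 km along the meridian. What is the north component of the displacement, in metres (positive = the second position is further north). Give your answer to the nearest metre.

ΔN = 200 m

Δφ = -5.3869° − -5.3887° = +0.0018°; Δλ = 117.4959° − 117.4921° = +0.0038°.
ΔN = Δφ × 111000 = 199.8 m; ΔE = Δλ × 111000 × cos(-5.3887°) = +0.0038 × 111000 × 0.995581 = 419.9 m.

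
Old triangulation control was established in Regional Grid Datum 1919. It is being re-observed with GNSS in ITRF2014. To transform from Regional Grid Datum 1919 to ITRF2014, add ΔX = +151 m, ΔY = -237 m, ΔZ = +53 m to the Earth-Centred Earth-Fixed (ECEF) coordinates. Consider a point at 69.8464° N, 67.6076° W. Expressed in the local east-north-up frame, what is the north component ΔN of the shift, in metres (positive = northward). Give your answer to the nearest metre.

The local north axis is (−sin φ cos λ, −sin φ sin λ, cos φ), giving ΔN = -54.001 − 205.713 + 18.261 = -241.45 m.

ΔN = -241 m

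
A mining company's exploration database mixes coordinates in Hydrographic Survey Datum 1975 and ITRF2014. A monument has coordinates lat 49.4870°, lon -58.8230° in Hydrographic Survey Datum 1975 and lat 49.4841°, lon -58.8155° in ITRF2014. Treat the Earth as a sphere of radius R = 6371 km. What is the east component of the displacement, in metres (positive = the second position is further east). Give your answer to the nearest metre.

ΔE = 542 m

Δφ = 49.4841° − 49.4870° = -0.0029°; Δλ = -58.8155° − -58.8230° = +0.0075°.
1° along a meridian = πR/180 = 111195 m.
ΔN = Δφ × 111195 = -322.5 m; ΔE = Δλ × 111195 × cos(49.4870°) = +0.0075 × 111195 × 0.649621 = 541.8 m.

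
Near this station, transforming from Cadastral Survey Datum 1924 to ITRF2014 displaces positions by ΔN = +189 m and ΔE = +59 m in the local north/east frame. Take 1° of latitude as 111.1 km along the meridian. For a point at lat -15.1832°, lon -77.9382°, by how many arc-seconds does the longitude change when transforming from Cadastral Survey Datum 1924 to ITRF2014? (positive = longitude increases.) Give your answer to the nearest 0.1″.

Δλ = 2.0″

At latitude -15.1832°, cos φ = 0.965093.
1° of longitude at this latitude = 111.1 × cos φ = 107.22 km, so Δλ = 59.0 / 107221.9 = 0.0005503° = 1.981″.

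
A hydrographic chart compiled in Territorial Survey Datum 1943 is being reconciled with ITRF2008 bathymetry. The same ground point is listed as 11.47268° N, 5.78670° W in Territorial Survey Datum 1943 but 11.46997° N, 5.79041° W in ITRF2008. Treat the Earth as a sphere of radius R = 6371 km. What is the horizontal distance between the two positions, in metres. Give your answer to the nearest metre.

504 m

Δφ = 11.46997° − 11.47268° = -0.00271°; Δλ = -5.79041° − -5.78670° = -0.00371°.
1° along a meridian = πR/180 = 111195 m.
ΔN = Δφ × 111195 = -301.3 m; ΔE = Δλ × 111195 × cos(11.47268°) = -0.00371 × 111195 × 0.980020 = -404.3 m.
Distance = √(ΔE² + ΔN²) = √((-404.3)² + (-301.3)²) = 504.2 m.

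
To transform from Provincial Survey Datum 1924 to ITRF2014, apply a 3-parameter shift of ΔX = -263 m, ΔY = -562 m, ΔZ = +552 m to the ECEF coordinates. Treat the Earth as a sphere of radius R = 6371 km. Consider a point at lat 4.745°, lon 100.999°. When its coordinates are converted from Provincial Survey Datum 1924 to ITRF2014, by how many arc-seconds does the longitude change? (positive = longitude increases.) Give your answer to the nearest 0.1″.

sin φ = 0.082721, cos φ = 0.996573, sin λ = 0.981631, cos λ = -0.190792.
East component: ΔE = −sin λ·ΔX + cos λ·ΔY = −(0.981631)(-263) + (-0.190792)(-562) = 365.39 m.
1° of latitude spans πR/180 = 111195 m; at latitude φ, 1° of longitude spans that × cos φ = 110813.8 m, so Δλ = 365.39 / 110813.8 × 3600 = 11.871″.

Δλ = 11.9″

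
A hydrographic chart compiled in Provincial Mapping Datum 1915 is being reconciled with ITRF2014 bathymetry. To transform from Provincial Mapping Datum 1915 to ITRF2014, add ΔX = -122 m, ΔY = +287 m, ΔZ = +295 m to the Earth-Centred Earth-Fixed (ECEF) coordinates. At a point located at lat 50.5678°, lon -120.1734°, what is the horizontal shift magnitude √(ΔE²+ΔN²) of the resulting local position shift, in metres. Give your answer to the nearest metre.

415 m

The local east axis at (φ, λ) is (−sin λ, cos λ, 0), so ΔE = −sin(-120.1734°)·(-122) + cos(-120.1734°)·287 = -249.72 m.
The local north axis is (−sin φ cos λ, −sin φ sin λ, cos φ), giving ΔN = -47.362 + 191.637 + 187.374 = 331.65 m.
Horizontal magnitude = √(ΔE² + ΔN²) = √((-249.72)² + 331.65²) = 415.15 m.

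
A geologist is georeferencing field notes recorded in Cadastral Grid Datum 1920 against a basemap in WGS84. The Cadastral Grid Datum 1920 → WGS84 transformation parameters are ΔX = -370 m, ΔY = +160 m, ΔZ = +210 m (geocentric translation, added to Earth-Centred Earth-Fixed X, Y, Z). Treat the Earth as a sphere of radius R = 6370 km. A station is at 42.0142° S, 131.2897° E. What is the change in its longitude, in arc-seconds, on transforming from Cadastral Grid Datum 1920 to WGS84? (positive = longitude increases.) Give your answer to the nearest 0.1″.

Δλ = 7.5″

sin φ = -0.669315, cos φ = 0.742979, sin λ = 0.751383, cos λ = -0.659867.
East component: ΔE = −sin λ·ΔX + cos λ·ΔY = −(0.751383)(-370) + (-0.659867)(160) = 172.43 m.
1° of latitude spans πR/180 = 111177 m; at latitude φ, 1° of longitude spans that × cos φ = 82602.5 m, so Δλ = 172.43 / 82602.5 × 3600 = 7.515″.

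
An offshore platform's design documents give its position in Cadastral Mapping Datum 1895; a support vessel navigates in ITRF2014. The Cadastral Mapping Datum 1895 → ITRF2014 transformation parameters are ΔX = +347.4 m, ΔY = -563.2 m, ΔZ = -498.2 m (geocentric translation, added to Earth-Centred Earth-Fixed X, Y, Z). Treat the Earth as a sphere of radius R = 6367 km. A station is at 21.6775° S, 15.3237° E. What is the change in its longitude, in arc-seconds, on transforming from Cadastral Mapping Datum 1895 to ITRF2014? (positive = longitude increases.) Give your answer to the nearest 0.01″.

sin φ = -0.369382, cos φ = 0.929278, sin λ = 0.264272, cos λ = 0.964448.
East component: ΔE = −sin λ·ΔX + cos λ·ΔY = −(0.264272)(347.4) + (0.964448)(-563.2) = -634.99 m.
1° of latitude spans πR/180 = 111125 m; at latitude φ, 1° of longitude spans that × cos φ = 103266.1 m, so Δλ = -634.99 / 103266.1 × 3600 = -22.136″.

Δλ = -22.14″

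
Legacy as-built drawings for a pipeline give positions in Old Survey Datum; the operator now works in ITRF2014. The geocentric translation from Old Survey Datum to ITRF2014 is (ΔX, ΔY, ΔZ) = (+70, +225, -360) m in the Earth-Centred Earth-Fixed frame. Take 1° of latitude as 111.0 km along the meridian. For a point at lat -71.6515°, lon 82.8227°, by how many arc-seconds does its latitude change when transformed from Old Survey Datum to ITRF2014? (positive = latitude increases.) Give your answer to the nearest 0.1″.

Δφ = 3.5″

sin φ = -0.949159, cos φ = 0.314796, sin λ = 0.992164, cos λ = 0.124940.
North component: ΔN = −sin φ cos λ·ΔX − sin φ sin λ·ΔY + cos φ·ΔZ = −(-0.949159)(0.124940)(70) − (-0.949159)(0.992164)(225) + (0.314796)(-360) = 106.86 m.
1° of latitude spans 111000 m, so Δφ = 106.86 / 111000 × 3600 = 3.466″.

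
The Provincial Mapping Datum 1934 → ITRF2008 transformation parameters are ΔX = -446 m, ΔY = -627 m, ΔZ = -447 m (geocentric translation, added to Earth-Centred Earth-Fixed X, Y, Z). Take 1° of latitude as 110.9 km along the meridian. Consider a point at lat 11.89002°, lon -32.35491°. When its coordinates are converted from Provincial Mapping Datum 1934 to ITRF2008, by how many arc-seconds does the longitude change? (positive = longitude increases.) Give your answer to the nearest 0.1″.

Δλ = -25.5″

sin φ = 0.206034, cos φ = 0.978545, sin λ = -0.535162, cos λ = 0.844749.
East component: ΔE = −sin λ·ΔX + cos λ·ΔY = −(-0.535162)(-446) + (0.844749)(-627) = -768.34 m.
1° of latitude spans 110900 m; at latitude φ, 1° of longitude spans that × cos φ = 108520.6 m, so Δλ = -768.34 / 108520.6 × 3600 = -25.488″.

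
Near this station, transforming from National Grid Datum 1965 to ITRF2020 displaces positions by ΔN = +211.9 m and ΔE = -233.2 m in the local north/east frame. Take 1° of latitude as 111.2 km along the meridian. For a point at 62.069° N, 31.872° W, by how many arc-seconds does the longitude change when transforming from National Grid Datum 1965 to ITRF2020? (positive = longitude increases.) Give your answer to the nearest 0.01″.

At latitude 62.069°, cos φ = 0.468408.
1° of longitude at this latitude = 111.2 × cos φ = 52.09 km, so Δλ = -233.2 / 52087.0 = -0.0044771° = -16.118″.

Δλ = -16.12″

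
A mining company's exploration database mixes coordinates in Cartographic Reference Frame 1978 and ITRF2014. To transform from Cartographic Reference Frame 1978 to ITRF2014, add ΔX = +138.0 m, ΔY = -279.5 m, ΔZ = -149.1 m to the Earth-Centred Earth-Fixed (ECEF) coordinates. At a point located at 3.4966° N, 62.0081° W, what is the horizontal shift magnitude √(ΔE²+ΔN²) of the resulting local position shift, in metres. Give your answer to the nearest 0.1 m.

At φ = 3.4966°, λ = -62.0081°: sin φ = 0.060989, cos φ = 0.998138, sin λ = -0.883014, cos λ = 0.469347.
ΔE = −sin λ·ΔX + cos λ·ΔY = −(-0.883014)·(138.0) + (0.469347)·(-279.5) = -9.33 m.
ΔN = −sin φ cos λ·ΔX − sin φ sin λ·ΔY + cos φ·ΔZ = −(0.060989)(0.469347)(138.0) − (0.060989)(-0.883014)(-279.5) + (0.998138)(-149.1) = -167.83 m.
Horizontal magnitude = √(ΔE² + ΔN²) = √((-9.33)² + (-167.83)²) = 168.08 m.

168.1 m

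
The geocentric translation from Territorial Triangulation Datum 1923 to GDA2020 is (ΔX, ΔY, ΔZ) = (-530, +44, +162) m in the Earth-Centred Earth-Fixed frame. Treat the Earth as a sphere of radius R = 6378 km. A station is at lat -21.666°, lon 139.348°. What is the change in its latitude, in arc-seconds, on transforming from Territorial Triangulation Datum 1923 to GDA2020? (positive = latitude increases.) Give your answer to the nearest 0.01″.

Δφ = 10.01″

sin φ = -0.369195, cos φ = 0.929352, sin λ = 0.651463, cos λ = -0.758680.
North component: ΔN = −sin φ cos λ·ΔX − sin φ sin λ·ΔY + cos φ·ΔZ = −(-0.369195)(-0.758680)(-530) − (-0.369195)(0.651463)(44) + (0.929352)(162) = 309.59 m.
1° of latitude spans πR/180 = 111317 m, so Δφ = 309.59 / 111317 × 3600 = 10.012″.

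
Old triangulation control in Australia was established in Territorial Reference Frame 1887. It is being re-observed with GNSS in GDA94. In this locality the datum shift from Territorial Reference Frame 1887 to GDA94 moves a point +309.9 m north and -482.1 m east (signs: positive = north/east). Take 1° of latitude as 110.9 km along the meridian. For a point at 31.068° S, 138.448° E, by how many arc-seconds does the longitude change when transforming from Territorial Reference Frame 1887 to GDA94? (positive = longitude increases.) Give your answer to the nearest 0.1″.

At latitude -31.068°, cos φ = 0.856555.
1° of longitude at this latitude = 110.9 × cos φ = 94.99 km, so Δλ = -482.1 / 94992.0 = -0.0050752° = -18.271″.

Δλ = -18.3″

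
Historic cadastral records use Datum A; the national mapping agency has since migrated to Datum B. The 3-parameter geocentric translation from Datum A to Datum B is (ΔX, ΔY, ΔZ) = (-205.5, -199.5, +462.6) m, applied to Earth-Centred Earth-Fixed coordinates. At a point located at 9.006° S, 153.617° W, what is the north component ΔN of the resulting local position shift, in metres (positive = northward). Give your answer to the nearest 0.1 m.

ΔN = 499.6 m

The local north axis is (−sin φ cos λ, −sin φ sin λ, cos φ), giving ΔN = 28.818 + 13.877 + 456.897 = 499.59 m.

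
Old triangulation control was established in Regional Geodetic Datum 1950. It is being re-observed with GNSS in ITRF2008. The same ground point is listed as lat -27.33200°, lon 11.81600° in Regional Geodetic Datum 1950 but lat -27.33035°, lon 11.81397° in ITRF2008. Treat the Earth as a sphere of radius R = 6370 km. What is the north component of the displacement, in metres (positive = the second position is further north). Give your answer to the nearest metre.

Δφ = -27.33035° − -27.33200° = +0.00165°; Δλ = 11.81397° − 11.81600° = -0.00203°.
1° along a meridian = πR/180 = 111177 m.
ΔN = Δφ × 111177 = 183.4 m; ΔE = Δλ × 111177 × cos(-27.33200°) = -0.00203 × 111177 × 0.888361 = -200.5 m.

ΔN = 183 m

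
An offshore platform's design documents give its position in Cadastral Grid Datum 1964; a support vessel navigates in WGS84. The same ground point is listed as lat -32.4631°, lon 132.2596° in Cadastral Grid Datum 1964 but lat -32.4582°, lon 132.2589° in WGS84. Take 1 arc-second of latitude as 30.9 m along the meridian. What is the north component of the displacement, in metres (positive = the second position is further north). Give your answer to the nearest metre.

Δφ = -32.4582° − -32.4631° = +0.0049°; Δλ = 132.2589° − 132.2596° = -0.0007°.
1° of latitude = 3600 × 30.90 = 111240 m.
ΔN = Δφ × 111240 = 545.1 m; ΔE = Δλ × 111240 × cos(-32.4631°) = -0.0007 × 111240 × 0.843737 = -65.7 m.

ΔN = 545 m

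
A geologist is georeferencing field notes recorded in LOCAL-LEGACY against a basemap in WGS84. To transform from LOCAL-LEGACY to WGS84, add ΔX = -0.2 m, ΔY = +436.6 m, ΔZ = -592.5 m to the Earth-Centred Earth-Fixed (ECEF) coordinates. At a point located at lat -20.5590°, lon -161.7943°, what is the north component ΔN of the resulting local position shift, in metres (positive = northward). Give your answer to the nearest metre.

ΔN = -603 m

The local north axis is (−sin φ cos λ, −sin φ sin λ, cos φ), giving ΔN = 0.067 − 47.902 − 554.764 = -602.60 m.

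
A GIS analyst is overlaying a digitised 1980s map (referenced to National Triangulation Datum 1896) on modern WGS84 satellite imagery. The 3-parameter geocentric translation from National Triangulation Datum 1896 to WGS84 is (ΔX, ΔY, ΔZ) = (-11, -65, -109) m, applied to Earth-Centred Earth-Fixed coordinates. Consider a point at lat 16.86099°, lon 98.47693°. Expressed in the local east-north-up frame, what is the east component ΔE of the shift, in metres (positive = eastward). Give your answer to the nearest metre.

The local east axis at (φ, λ) is (−sin λ, cos λ, 0), so ΔE = −sin(98.47693°)·(-11) + cos(98.47693°)·(-65) = 20.46 m.

ΔE = 20 m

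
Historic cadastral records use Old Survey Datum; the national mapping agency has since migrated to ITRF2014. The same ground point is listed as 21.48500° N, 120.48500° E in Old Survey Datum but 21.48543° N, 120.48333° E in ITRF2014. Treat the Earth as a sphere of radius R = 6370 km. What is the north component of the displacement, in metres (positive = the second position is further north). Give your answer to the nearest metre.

ΔN = 48 m

Δφ = 21.48543° − 21.48500° = +0.00043°; Δλ = 120.48333° − 120.48500° = -0.00167°.
1° along a meridian = πR/180 = 111177 m.
ΔN = Δφ × 111177 = 47.8 m; ΔE = Δλ × 111177 × cos(21.48500°) = -0.00167 × 111177 × 0.930513 = -172.8 m.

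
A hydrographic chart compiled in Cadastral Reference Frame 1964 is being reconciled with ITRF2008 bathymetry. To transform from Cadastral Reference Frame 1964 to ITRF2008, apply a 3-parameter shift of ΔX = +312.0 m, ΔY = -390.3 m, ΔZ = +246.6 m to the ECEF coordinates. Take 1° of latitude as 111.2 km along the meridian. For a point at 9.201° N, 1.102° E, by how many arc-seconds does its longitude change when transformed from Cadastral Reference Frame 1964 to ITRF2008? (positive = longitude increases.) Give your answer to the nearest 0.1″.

sin φ = 0.159898, cos φ = 0.987133, sin λ = 0.019232, cos λ = 0.999815.
East component: ΔE = −sin λ·ΔX + cos λ·ΔY = −(0.019232)(312.0) + (0.999815)(-390.3) = -396.23 m.
1° of latitude spans 111200 m; at latitude φ, 1° of longitude spans that × cos φ = 109769.2 m, so Δλ = -396.23 / 109769.2 × 3600 = -12.995″.

Δλ = -13.0″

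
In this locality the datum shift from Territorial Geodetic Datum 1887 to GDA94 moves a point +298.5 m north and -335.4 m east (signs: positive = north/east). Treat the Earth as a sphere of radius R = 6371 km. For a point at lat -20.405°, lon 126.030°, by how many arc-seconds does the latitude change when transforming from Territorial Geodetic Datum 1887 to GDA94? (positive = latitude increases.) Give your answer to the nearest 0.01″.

Δφ = 9.66″

On a sphere of radius R, 1 rad of latitude = R, so Δφ = ΔN / R = 298.5 / 6371000 = 4.6853e-05 rad = 9.664″.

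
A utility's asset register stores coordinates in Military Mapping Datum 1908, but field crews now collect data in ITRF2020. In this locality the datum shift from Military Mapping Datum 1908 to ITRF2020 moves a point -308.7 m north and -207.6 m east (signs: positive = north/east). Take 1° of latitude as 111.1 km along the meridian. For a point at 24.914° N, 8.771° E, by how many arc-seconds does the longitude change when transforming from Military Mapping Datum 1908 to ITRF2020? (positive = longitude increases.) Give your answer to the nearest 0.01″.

Δλ = -7.42″

At latitude 24.914°, cos φ = 0.906941.
1° of longitude at this latitude = 111.1 × cos φ = 100.76 km, so Δλ = -207.6 / 100761.2 = -0.0020603° = -7.417″.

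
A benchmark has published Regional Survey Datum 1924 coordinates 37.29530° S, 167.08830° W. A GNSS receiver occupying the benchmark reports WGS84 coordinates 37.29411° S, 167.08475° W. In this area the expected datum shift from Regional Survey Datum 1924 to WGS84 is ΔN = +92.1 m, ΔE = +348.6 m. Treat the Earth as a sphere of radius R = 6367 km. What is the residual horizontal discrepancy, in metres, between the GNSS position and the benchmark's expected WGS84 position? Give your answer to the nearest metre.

53 m

Observed coordinate differences: Δφ = +0.00119°, Δλ = +0.00355°.
Converting to metres (1° lat = 111125 m, cos φ = 0.795523): observed ΔN = 132.2 m, observed ΔE = 313.8 m.
Subtracting the expected shift leaves a residual of 132.2 − (92.1) = 40.1 m north and 313.8 − (348.6) = -34.8 m east.
Residual distance = √(40.1² + (-34.8)²) = 53.1 m.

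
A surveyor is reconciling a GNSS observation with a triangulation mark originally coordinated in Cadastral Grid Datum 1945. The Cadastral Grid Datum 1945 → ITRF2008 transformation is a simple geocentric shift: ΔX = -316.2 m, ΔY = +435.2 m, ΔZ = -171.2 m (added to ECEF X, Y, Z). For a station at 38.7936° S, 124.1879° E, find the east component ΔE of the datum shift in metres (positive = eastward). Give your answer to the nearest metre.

At φ = -38.7936°, λ = 124.1879°: sin φ = -0.626517, cos φ = 0.779408, sin λ = 0.827199, cos λ = -0.561909.
ΔE = −sin λ·ΔX + cos λ·ΔY = −(0.827199)·(-316.2) + (-0.561909)·(435.2) = 17.02 m.

ΔE = 17 m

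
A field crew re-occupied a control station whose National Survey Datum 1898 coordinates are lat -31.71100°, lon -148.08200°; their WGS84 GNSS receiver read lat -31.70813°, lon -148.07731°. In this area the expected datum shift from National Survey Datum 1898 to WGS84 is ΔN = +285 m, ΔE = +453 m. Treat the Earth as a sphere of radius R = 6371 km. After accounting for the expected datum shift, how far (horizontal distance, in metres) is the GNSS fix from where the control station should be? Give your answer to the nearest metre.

35 m

Observed coordinate differences: Δφ = +0.00287°, Δλ = +0.00469°.
Converting to metres (1° lat = 111195 m, cos φ = 0.850710): observed ΔN = 319.1 m, observed ΔE = 443.6 m.
Subtracting the expected shift leaves a residual of 319.1 − (285) = 34.1 m north and 443.6 − (453) = -9.4 m east.
Residual distance = √(34.1² + (-9.4)²) = 35.4 m.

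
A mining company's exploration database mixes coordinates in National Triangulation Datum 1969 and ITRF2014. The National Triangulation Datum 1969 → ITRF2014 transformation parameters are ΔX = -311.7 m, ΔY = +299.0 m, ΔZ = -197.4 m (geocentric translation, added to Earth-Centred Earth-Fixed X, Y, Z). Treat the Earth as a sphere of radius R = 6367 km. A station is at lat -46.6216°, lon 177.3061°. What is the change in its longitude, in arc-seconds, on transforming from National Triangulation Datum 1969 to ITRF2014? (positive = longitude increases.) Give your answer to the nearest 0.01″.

sin φ = -0.726834, cos φ = 0.686814, sin λ = 0.047000, cos λ = -0.998895.
East component: ΔE = −sin λ·ΔX + cos λ·ΔY = −(0.047000)(-311.7) + (-0.998895)(299.0) = -284.02 m.
1° of latitude spans πR/180 = 111125 m; at latitude φ, 1° of longitude spans that × cos φ = 76322.2 m, so Δλ = -284.02 / 76322.2 × 3600 = -13.397″.

Δλ = -13.40″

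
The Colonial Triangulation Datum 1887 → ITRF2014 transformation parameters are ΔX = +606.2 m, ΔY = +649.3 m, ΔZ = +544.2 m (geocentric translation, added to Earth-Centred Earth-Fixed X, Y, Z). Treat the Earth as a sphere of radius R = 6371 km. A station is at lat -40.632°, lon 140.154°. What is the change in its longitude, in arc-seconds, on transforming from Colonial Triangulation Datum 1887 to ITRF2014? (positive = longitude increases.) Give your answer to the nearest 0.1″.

sin φ = -0.651198, cos φ = 0.758908, sin λ = 0.640726, cos λ = -0.767769.
East component: ΔE = −sin λ·ΔX + cos λ·ΔY = −(0.640726)(606.2) + (-0.767769)(649.3) = -886.92 m.
1° of latitude spans πR/180 = 111195 m; at latitude φ, 1° of longitude spans that × cos φ = 84386.7 m, so Δλ = -886.92 / 84386.7 × 3600 = -37.837″.

Δλ = -37.8″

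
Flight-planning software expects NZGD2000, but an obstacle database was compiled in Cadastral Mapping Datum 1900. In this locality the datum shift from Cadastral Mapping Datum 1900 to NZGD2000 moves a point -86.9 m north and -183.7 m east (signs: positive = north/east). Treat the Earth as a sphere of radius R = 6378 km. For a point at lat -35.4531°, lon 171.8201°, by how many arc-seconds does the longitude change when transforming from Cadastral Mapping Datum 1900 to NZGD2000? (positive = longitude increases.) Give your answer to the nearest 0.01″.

At latitude -35.4531°, cos φ = 0.814591.
One radian of longitude at latitude φ spans R cos φ, so Δλ = ΔE / (R cos φ) = -183.7 / (6378000 × 0.814591) = -3.5358e-05 rad = -7.293″.

Δλ = -7.29″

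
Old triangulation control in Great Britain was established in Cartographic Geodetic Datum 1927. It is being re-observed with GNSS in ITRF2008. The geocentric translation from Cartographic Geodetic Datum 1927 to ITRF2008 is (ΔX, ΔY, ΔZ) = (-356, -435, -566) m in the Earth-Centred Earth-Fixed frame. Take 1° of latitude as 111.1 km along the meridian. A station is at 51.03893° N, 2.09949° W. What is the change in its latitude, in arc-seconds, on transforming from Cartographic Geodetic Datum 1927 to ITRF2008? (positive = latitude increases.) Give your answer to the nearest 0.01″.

Δφ = -2.97″

sin φ = 0.777573, cos φ = 0.628792, sin λ = -0.036635, cos λ = 0.999329.
North component: ΔN = −sin φ cos λ·ΔX − sin φ sin λ·ΔY + cos φ·ΔZ = −(0.777573)(0.999329)(-356) − (0.777573)(-0.036635)(-435) + (0.628792)(-566) = -91.66 m.
1° of latitude spans 111100 m, so Δφ = -91.66 / 111100 × 3600 = -2.970″.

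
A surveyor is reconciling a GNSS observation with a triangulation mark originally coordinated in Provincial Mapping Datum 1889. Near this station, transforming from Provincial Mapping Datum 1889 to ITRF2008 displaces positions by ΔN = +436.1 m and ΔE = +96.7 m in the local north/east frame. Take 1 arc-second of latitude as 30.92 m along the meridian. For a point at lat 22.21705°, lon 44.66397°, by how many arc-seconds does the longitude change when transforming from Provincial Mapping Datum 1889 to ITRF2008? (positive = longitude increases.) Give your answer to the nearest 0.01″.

Δλ = 3.38″

At latitude 22.21705°, cos φ = 0.925758.
1″ of longitude at this latitude = 30.92 × cos φ = 28.6244 m, so Δλ = 96.7 / 28.6244 = 3.378″.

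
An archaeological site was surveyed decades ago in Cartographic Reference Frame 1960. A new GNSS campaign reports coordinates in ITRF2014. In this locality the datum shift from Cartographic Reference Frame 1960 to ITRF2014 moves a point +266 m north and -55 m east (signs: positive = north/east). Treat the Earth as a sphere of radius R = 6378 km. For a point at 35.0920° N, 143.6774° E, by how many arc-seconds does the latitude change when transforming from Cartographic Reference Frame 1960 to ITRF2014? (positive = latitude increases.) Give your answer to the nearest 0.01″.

Δφ = 8.60″

On a sphere of radius R, 1 rad of latitude = R, so Δφ = ΔN / R = 266.0 / 6378000 = 4.1706e-05 rad = 8.602″.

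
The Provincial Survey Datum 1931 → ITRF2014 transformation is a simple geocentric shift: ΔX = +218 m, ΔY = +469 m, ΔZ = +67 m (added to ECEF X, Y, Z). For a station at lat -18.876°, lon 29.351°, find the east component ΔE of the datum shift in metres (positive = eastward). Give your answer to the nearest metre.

ΔE = 302 m

At φ = -18.876°, λ = 29.351°: sin φ = -0.323521, cos φ = 0.946221, sin λ = 0.490159, cos λ = 0.871633.
ΔE = −sin λ·ΔX + cos λ·ΔY = −(0.490159)·(218) + (0.871633)·(469) = 301.94 m.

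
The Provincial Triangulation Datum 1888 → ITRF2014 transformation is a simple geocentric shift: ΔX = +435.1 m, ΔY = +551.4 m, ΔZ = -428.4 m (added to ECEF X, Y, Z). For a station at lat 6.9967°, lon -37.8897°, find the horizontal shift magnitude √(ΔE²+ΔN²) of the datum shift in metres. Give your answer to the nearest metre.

821 m

At φ = 6.9967°, λ = -37.8897°: sin φ = 0.121812, cos φ = 0.992553, sin λ = -0.614143, cos λ = 0.789195.
ΔE = −sin λ·ΔX + cos λ·ΔY = −(-0.614143)·(435.1) + (0.789195)·(551.4) = 702.38 m.
ΔN = −sin φ cos λ·ΔX − sin φ sin λ·ΔY + cos φ·ΔZ = −(0.121812)(0.789195)(435.1) − (0.121812)(-0.614143)(551.4) + (0.992553)(-428.4) = -425.79 m.
Horizontal magnitude = √(ΔE² + ΔN²) = √(702.38² + (-425.79)²) = 821.36 m.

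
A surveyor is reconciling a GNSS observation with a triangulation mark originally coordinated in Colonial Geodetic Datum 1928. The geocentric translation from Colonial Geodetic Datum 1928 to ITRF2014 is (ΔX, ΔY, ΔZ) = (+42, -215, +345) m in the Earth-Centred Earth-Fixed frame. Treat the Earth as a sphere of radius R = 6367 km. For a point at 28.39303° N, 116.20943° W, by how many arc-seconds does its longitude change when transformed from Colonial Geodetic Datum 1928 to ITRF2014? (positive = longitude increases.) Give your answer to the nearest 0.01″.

Δλ = 4.88″

sin φ = 0.475517, cos φ = 0.879706, sin λ = -0.897186, cos λ = -0.441654.
East component: ΔE = −sin λ·ΔX + cos λ·ΔY = −(-0.897186)(42) + (-0.441654)(-215) = 132.64 m.
1° of latitude spans πR/180 = 111125 m; at latitude φ, 1° of longitude spans that × cos φ = 97757.5 m, so Δλ = 132.64 / 97757.5 × 3600 = 4.884″.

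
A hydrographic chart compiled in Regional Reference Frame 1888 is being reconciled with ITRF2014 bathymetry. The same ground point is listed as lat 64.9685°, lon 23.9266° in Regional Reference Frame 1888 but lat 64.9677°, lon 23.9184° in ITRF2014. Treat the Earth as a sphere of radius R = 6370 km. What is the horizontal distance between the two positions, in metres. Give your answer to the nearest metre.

396 m

Δφ = 64.9677° − 64.9685° = -0.0008°; Δλ = 23.9184° − 23.9266° = -0.0082°.
1° along a meridian = πR/180 = 111177 m.
ΔN = Δφ × 111177 = -88.9 m; ΔE = Δλ × 111177 × cos(64.9685°) = -0.0082 × 111177 × 0.423116 = -385.7 m.
Distance = √(ΔE² + ΔN²) = √((-385.7)² + (-88.9)²) = 395.9 m.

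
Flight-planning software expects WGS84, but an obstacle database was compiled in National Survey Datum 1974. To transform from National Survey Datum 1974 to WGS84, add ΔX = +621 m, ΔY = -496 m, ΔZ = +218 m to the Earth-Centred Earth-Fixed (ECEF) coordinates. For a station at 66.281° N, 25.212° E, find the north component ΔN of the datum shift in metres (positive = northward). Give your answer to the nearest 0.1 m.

The local north axis is (−sin φ cos λ, −sin φ sin λ, cos φ), giving ΔN = -514.383 + 193.433 + 87.691 = -233.26 m.

ΔN = -233.3 m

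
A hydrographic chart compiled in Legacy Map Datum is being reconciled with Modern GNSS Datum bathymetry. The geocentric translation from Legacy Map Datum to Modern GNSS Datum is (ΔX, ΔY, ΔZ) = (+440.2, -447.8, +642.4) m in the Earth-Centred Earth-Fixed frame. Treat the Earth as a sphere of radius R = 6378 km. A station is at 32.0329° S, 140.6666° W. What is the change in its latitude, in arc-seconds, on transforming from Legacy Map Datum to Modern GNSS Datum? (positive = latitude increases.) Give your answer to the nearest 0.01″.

sin φ = -0.530406, cos φ = 0.847744, sin λ = -0.633832, cos λ = -0.773471.
North component: ΔN = −sin φ cos λ·ΔX − sin φ sin λ·ΔY + cos φ·ΔZ = −(-0.530406)(-0.773471)(440.2) − (-0.530406)(-0.633832)(-447.8) + (0.847744)(642.4) = 514.54 m.
1° of latitude spans πR/180 = 111317 m, so Δφ = 514.54 / 111317 × 3600 = 16.640″.

Δφ = 16.64″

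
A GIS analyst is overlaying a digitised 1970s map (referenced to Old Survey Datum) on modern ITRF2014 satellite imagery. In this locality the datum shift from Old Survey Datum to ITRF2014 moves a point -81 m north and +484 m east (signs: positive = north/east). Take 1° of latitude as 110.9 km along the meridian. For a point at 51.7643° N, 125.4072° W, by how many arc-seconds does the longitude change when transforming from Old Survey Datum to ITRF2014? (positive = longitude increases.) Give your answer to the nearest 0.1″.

At latitude 51.7643°, cos φ = 0.618898.
1° of longitude at this latitude = 110.9 × cos φ = 68.64 km, so Δλ = 484.0 / 68635.8 = 0.0070517° = 25.386″.

Δλ = 25.4″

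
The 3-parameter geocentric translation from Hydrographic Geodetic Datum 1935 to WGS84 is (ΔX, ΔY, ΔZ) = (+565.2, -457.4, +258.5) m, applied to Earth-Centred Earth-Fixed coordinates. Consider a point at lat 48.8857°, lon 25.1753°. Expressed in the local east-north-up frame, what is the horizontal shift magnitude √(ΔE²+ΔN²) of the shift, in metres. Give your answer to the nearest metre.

At φ = 48.8857°, λ = 25.1753°: sin φ = 0.753399, cos φ = 0.657563, sin λ = 0.425389, cos λ = 0.905011.
ΔE = −sin λ·ΔX + cos λ·ΔY = −(0.425389)·(565.2) + (0.905011)·(-457.4) = -654.38 m.
ΔN = −sin φ cos λ·ΔX − sin φ sin λ·ΔY + cos φ·ΔZ = −(0.753399)(0.905011)(565.2) − (0.753399)(0.425389)(-457.4) + (0.657563)(258.5) = -68.80 m.
Horizontal magnitude = √(ΔE² + ΔN²) = √((-654.38)² + (-68.80)²) = 657.99 m.

658 m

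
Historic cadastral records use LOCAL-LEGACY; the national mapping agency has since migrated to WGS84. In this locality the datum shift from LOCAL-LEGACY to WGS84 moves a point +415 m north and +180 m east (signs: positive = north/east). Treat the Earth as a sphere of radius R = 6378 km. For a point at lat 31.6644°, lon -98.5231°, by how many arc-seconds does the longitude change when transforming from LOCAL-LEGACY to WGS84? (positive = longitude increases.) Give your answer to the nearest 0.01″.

At latitude 31.6644°, cos φ = 0.851137.
One radian of longitude at latitude φ spans R cos φ, so Δλ = ΔE / (R cos φ) = 180.0 / (6378000 × 0.851137) = 3.3158e-05 rad = 6.839″.

Δλ = 6.84″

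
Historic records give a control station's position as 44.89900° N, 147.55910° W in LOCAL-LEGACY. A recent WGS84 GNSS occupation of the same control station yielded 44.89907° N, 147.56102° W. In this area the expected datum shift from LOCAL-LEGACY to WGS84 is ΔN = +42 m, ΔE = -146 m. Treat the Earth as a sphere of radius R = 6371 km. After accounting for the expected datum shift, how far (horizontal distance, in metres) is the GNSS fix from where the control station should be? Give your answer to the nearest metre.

35 m

Observed coordinate differences: Δφ = +0.00007°, Δλ = -0.00192°.
Converting to metres (1° lat = 111195 m, cos φ = 0.708352): observed ΔN = 7.8 m, observed ΔE = -151.2 m.
Subtracting the expected shift leaves a residual of 7.8 − (42) = -34.2 m north and -151.2 − (-146) = -5.2 m east.
Residual distance = √((-34.2)² + (-5.2)²) = 34.6 m.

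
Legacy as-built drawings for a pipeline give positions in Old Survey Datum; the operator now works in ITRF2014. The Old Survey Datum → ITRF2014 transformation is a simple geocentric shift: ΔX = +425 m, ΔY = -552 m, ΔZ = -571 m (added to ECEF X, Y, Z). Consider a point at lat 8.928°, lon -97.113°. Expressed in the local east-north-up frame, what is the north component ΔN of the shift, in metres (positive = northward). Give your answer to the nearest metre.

The local north axis is (−sin φ cos λ, −sin φ sin λ, cos φ), giving ΔN = 8.167 − 85.007 − 564.082 = -640.92 m.

ΔN = -641 m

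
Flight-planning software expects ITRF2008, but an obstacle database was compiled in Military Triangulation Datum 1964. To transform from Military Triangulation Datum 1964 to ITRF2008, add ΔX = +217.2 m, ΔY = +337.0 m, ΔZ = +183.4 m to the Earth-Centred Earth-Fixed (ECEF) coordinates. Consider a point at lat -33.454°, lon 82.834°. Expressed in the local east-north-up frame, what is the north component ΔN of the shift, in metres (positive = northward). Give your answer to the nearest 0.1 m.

ΔN = 352.3 m

At φ = -33.454°, λ = 82.834°: sin φ = -0.551267, cos φ = 0.834329, sin λ = 0.992189, cos λ = 0.124744.
ΔN = −sin φ cos λ·ΔX − sin φ sin λ·ΔY + cos φ·ΔZ = −(-0.551267)(0.124744)(217.2) − (-0.551267)(0.992189)(337.0) + (0.834329)(183.4) = 352.28 m.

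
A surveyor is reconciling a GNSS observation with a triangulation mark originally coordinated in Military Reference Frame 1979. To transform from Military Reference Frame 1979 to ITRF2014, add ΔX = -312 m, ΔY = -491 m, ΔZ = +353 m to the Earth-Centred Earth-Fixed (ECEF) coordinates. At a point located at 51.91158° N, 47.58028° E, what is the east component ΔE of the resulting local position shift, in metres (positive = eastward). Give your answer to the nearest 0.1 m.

ΔE = -100.9 m

The local east axis at (φ, λ) is (−sin λ, cos λ, 0), so ΔE = −sin(47.58028°)·(-312) + cos(47.58028°)·(-491) = -100.88 m.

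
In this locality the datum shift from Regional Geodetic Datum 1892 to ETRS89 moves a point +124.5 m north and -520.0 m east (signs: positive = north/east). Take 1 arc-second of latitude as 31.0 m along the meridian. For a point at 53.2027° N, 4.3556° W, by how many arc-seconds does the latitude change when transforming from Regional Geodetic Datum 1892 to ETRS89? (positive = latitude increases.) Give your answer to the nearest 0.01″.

1″ of latitude = 31.00 m, so Δφ = 124.5 / 31.00 = 4.016″.

Δφ = 4.02″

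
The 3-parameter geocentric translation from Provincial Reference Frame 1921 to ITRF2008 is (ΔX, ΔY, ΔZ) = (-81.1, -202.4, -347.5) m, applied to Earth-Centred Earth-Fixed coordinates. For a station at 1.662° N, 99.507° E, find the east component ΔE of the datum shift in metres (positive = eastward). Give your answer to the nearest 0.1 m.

ΔE = 113.4 m

At φ = 1.662°, λ = 99.507°: sin φ = 0.029003, cos φ = 0.999579, sin λ = 0.986265, cos λ = -0.165168.
ΔE = −sin λ·ΔX + cos λ·ΔY = −(0.986265)·(-81.1) + (-0.165168)·(-202.4) = 113.42 m.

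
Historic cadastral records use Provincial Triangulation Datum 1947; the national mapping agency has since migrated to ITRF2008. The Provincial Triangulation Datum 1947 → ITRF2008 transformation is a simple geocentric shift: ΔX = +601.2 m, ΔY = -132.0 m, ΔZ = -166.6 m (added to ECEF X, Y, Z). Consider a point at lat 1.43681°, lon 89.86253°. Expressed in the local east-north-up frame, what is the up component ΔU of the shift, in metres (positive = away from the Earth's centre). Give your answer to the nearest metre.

ΔU = -135 m

At φ = 1.43681°, λ = 89.86253°: sin φ = 0.025074, cos φ = 0.999686, sin λ = 0.999997, cos λ = 0.002399.
ΔU = cos φ cos λ·ΔX + cos φ sin λ·ΔY + sin φ·ΔZ = (0.999686)(0.002399)(601.2) + (0.999686)(0.999997)(-132.0) + (0.025074)(-166.6) = -134.69 m.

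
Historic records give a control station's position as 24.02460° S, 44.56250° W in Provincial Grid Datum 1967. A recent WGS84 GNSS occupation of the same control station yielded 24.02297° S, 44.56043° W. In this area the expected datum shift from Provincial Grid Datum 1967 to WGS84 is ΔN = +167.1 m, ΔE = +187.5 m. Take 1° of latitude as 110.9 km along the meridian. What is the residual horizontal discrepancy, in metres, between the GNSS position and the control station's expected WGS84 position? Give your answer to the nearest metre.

Observed coordinate differences: Δφ = +0.00163°, Δλ = +0.00207°.
Converting to metres (1° lat = 110900 m, cos φ = 0.913371): observed ΔN = 180.8 m, observed ΔE = 209.7 m.
Subtracting the expected shift leaves a residual of 180.8 − (167.1) = 13.7 m north and 209.7 − (187.5) = 22.2 m east.
Residual distance = √(13.7² + 22.2²) = 26.0 m.

26 m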